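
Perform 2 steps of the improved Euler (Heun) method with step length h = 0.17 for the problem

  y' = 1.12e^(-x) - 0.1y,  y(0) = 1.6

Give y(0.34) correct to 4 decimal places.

Heun: k1 = f(x_n, y_n); k2 = f(x_n + h, y_n + h·k1); y_{n+1} = y_n + (h/2)·(k1 + k2).
x=0.000000, y=1.600000:
  k1 = f(0.000000, 1.600000) = 0.960000
  k2 = f(0.170000, 1.763200) = 0.768585
  y ← 1.600000 + (0.17/2)·(0.960000 + 0.768585) = 1.746930
x=0.170000, y=1.746930:
  k1 = f(0.170000, 1.746930) = 0.770212
  k2 = f(0.340000, 1.877866) = 0.609396
  y ← 1.746930 + (0.17/2)·(0.770212 + 0.609396) = 1.864196
y(0.34) ≈ 1.8642

1.8642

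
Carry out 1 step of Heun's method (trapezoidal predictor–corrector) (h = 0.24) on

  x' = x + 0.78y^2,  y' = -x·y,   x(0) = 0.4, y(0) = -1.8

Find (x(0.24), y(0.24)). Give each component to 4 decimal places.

Heun on (x,y): k1 = f(t_n, state_n); k2 = f(t_n + h, state_n + h·k1); state_{n+1} = state_n + (h/2)·(k1 + k2).
0.000000: (0.400000, -1.800000)
  k1 = (2.927200, 0.720000)
  predictor → (1.102528, -1.627200)
  k2 = (3.167796, 1.794034)
  → (1.131400, -1.498316)
(x(0.24), y(0.24)) ≈ (1.1314, -1.4983)

1.1314, -1.4983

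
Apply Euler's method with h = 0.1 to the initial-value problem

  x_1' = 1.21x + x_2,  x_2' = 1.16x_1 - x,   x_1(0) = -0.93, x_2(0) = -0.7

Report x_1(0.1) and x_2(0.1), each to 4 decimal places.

Euler on (x_1,x_2): x_1_{n+1} = x_1_n + h·x_1', x_2_{n+1} = x_2_n + h·x_2'.
0.000000: (-0.930000, -0.700000); f=(-0.700000, -1.078800) → (-1.000000, -0.807880)
(x_1(0.1), x_2(0.1)) ≈ (-1.0000, -0.8079)

-1.0000, -0.8079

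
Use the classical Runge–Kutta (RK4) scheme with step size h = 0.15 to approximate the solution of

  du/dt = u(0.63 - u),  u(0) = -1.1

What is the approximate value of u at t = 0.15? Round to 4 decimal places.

RK4: k1 = f(t_n, u_n); k2 = f(t_n + h/2, u_n + (h/2)·k1); k3 = f(t_n + h/2, u_n + (h/2)·k2); k4 = f(t_n + h, u_n + h·k3); u_{n+1} = u_n + (h/6)·(k1 + 2k2 + 2k3 + k4).
t=0.000000, u=-1.100000:
  k1 = f(0.000000, -1.100000) = -1.903000
  k2 = f(0.075000, -1.242725) = -2.327282
  k3 = f(0.075000, -1.274546) = -2.427432
  k4 = f(0.150000, -1.464115) = -3.066024
  u ← -1.100000 + (0.15/6)·(k1 + 2k2 + 2k3 + k4) = -1.461961
u(0.15) ≈ -1.4620

-1.4620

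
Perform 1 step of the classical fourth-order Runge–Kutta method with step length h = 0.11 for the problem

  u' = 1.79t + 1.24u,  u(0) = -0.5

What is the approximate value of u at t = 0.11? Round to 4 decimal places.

-0.5617

RK4: k1 = f(t_n, u_n); k2 = f(t_n + h/2, u_n + (h/2)·k1); k3 = f(t_n + h/2, u_n + (h/2)·k2); k4 = f(t_n + h, u_n + h·k3); u_{n+1} = u_n + (h/6)·(k1 + 2k2 + 2k3 + k4).
t=0.000000, u=-0.500000:
  k1 = f(0.000000, -0.500000) = -0.620000
  k2 = f(0.055000, -0.534100) = -0.563834
  k3 = f(0.055000, -0.531011) = -0.560003
  k4 = f(0.110000, -0.561600) = -0.499484
  u ← -0.500000 + (0.11/6)·(k1 + 2k2 + 2k3 + k4) = -0.561731
u(0.11) ≈ -0.5617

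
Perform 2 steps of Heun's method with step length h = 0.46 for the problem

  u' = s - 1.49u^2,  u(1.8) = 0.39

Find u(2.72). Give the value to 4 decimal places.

Heun: k1 = f(s_n, u_n); k2 = f(s_n + h, u_n + h·k1); u_{n+1} = u_n + (h/2)·(k1 + k2).
s=1.800000, u=0.390000:
  k1 = f(1.800000, 0.390000) = 1.573371
  k2 = f(2.260000, 1.113751) = 0.411744
  u ← 0.390000 + (0.46/2)·(1.573371 + 0.411744) = 0.846576
s=2.260000, u=0.846576:
  k1 = f(2.260000, 0.846576) = 1.192130
  k2 = f(2.720000, 1.394956) = -0.179394
  u ← 0.846576 + (0.46/2)·(1.192130 + (-0.179394)) = 1.079505
u(2.72) ≈ 1.0795

1.0795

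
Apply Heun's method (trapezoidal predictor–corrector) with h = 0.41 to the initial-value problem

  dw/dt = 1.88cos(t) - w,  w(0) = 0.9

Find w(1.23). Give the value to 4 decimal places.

Heun: k1 = f(t_n, w_n); k2 = f(t_n + h, w_n + h·k1); w_{n+1} = w_n + (h/2)·(k1 + k2).
t=0.000000, w=0.900000:
  k1 = f(0.000000, 0.900000) = 0.980000
  k2 = f(0.410000, 1.301800) = 0.422387
  w ← 0.900000 + (0.41/2)·(0.980000 + 0.422387) = 1.187489
t=0.410000, w=1.187489:
  k1 = f(0.410000, 1.187489) = 0.536698
  k2 = f(0.820000, 1.407535) = -0.124960
  w ← 1.187489 + (0.41/2)·(0.536698 + (-0.124960)) = 1.271896
t=0.820000, w=1.271896:
  k1 = f(0.820000, 1.271896) = 0.010680
  k2 = f(1.230000, 1.276275) = -0.647908
  w ← 1.271896 + (0.41/2)·(0.010680 + (-0.647908)) = 1.141264
w(1.23) ≈ 1.1413

1.1413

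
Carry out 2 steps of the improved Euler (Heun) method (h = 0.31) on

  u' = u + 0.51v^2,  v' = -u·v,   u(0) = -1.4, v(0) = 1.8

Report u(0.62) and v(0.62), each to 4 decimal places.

Heun on (u,v): k1 = f(t_n, state_n); k2 = f(t_n + h, state_n + h·k1); state_{n+1} = state_n + (h/2)·(k1 + k2).
0.000000: (-1.400000, 1.800000)
  k1 = (0.252400, 2.520000)
  predictor → (-1.321756, 2.581200)
  k2 = (2.076167, 3.411717)
  → (-1.039072, 2.719416)
0.310000: (-1.039072, 2.719416)
  k1 = (2.732492, 2.825670)
  predictor → (-0.192000, 3.595374)
  k2 = (6.400623, 0.690311)
  → (0.376561, 3.264393)
(u(0.62), v(0.62)) ≈ (0.3766, 3.2644)

0.3766, 3.2644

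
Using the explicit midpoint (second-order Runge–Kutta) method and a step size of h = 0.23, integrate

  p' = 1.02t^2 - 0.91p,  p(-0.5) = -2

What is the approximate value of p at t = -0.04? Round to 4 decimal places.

Midpoint: k1 = f(t_n, p_n); k2 = f(t_n + h/2, p_n + (h/2)·k1); p_{n+1} = p_n + h·k2.
t=-0.500000, p=-2.000000:
  k1 = f(-0.500000, -2.000000) = 2.075000
  k2 = f(-0.385000, -1.761375) = 1.754041
  p ← -2.000000 + 0.23·1.754041 = -1.596571
t=-0.270000, p=-1.596571:
  k1 = f(-0.270000, -1.596571) = 1.527237
  k2 = f(-0.155000, -1.420938) = 1.317559
  p ← -1.596571 + 0.23·1.317559 = -1.293532
p(-0.04) ≈ -1.2935

-1.2935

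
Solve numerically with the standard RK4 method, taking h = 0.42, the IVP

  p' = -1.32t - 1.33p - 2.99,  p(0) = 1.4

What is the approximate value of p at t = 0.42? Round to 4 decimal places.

RK4: k1 = f(t_n, p_n); k2 = f(t_n + h/2, p_n + (h/2)·k1); k3 = f(t_n + h/2, p_n + (h/2)·k2); k4 = f(t_n + h, p_n + h·k3); p_{n+1} = p_n + (h/6)·(k1 + 2k2 + 2k3 + k4).
t=0.000000, p=1.400000:
  k1 = f(0.000000, 1.400000) = -4.852000
  k2 = f(0.210000, 0.381080) = -3.774036
  k3 = f(0.210000, 0.607452) = -4.075112
  k4 = f(0.420000, -0.311547) = -3.130043
  p ← 1.400000 + (0.42/6)·(k1 + 2k2 + 2k3 + k4) = -0.257624
p(0.42) ≈ -0.2576

-0.2576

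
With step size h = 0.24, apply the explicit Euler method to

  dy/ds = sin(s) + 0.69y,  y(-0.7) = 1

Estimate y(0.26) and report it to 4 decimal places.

Euler: y_{n+1} = y_n + h·f(s_n, y_n).
s=-0.700000, y=1.000000: f=0.045782 → y ← 1.000000 + 0.24·0.045782 = 1.010988
s=-0.460000, y=1.010988: f=0.253633 → y ← 1.010988 + 0.24·0.253633 = 1.071860
s=-0.220000, y=1.071860: f=0.521354 → y ← 1.071860 + 0.24·0.521354 = 1.196985
s=0.020000, y=1.196985: f=0.845918 → y ← 1.196985 + 0.24·0.845918 = 1.400005
y(0.26) ≈ 1.4000

1.4000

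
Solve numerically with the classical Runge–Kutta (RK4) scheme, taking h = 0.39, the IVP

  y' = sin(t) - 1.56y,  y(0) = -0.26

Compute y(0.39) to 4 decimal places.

-0.0796

RK4: k1 = f(t_n, y_n); k2 = f(t_n + h/2, y_n + (h/2)·k1); k3 = f(t_n + h/2, y_n + (h/2)·k2); k4 = f(t_n + h, y_n + h·k3); y_{n+1} = y_n + (h/6)·(k1 + 2k2 + 2k3 + k4).
t=0.000000, y=-0.260000:
  k1 = f(0.000000, -0.260000) = 0.405600
  k2 = f(0.195000, -0.180908) = 0.475983
  k3 = f(0.195000, -0.167183) = 0.454573
  k4 = f(0.390000, -0.082717) = 0.509227
  y ← -0.260000 + (0.39/6)·(k1 + 2k2 + 2k3 + k4) = -0.079564
y(0.39) ≈ -0.0796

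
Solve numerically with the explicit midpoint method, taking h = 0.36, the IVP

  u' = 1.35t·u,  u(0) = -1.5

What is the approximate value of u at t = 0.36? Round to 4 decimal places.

Midpoint: k1 = f(t_n, u_n); k2 = f(t_n + h/2, u_n + (h/2)·k1); u_{n+1} = u_n + h·k2.
t=0.000000, u=-1.500000:
  k1 = f(0.000000, -1.500000) = 0.000000
  k2 = f(0.180000, -1.500000) = -0.364500
  u ← -1.500000 + 0.36·(-0.364500) = -1.631220
u(0.36) ≈ -1.6312

-1.6312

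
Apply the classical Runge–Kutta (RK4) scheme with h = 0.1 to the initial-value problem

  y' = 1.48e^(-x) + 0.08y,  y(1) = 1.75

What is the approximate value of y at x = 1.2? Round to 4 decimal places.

1.8777

RK4: k1 = f(x_n, y_n); k2 = f(x_n + h/2, y_n + (h/2)·k1); k3 = f(x_n + h/2, y_n + (h/2)·k2); k4 = f(x_n + h, y_n + h·k3); y_{n+1} = y_n + (h/6)·(k1 + 2k2 + 2k3 + k4).
x=1.000000, y=1.750000:
  k1 = f(1.000000, 1.750000) = 0.684462
  k2 = f(1.050000, 1.784223) = 0.660646
  k3 = f(1.050000, 1.783032) = 0.660550
  k4 = f(1.100000, 1.816055) = 0.637934
  y ← 1.750000 + (0.1/6)·(k1 + 2k2 + 2k3 + k4) = 1.816080
x=1.100000, y=1.816080:
  k1 = f(1.100000, 1.816080) = 0.637936
  k2 = f(1.150000, 1.847977) = 0.616461
  k3 = f(1.150000, 1.846903) = 0.616375
  k4 = f(1.200000, 1.877717) = 0.595985
  y ← 1.816080 + (0.1/6)·(k1 + 2k2 + 2k3 + k4) = 1.877740
y(1.2) ≈ 1.8777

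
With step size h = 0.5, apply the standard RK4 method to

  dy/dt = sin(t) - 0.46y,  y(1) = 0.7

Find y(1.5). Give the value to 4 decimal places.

0.9770

RK4: k1 = f(t_n, y_n); k2 = f(t_n + h/2, y_n + (h/2)·k1); k3 = f(t_n + h/2, y_n + (h/2)·k2); k4 = f(t_n + h, y_n + h·k3); y_{n+1} = y_n + (h/6)·(k1 + 2k2 + 2k3 + k4).
t=1.000000, y=0.700000:
  k1 = f(1.000000, 0.700000) = 0.519471
  k2 = f(1.250000, 0.829868) = 0.567245
  k3 = f(1.250000, 0.841811) = 0.561751
  k4 = f(1.500000, 0.980876) = 0.546292
  y ← 0.700000 + (0.5/6)·(k1 + 2k2 + 2k3 + k4) = 0.976980
y(1.5) ≈ 0.9770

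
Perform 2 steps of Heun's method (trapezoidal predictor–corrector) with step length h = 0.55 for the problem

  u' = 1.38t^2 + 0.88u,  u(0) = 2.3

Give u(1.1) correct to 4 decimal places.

6.7097

Heun: k1 = f(t_n, u_n); k2 = f(t_n + h, u_n + h·k1); u_{n+1} = u_n + (h/2)·(k1 + k2).
t=0.000000, u=2.300000:
  k1 = f(0.000000, 2.300000) = 2.024000
  k2 = f(0.550000, 3.413200) = 3.421066
  u ← 2.300000 + (0.55/2)·(2.024000 + 3.421066) = 3.797393
t=0.550000, u=3.797393:
  k1 = f(0.550000, 3.797393) = 3.759156
  k2 = f(1.100000, 5.864929) = 6.830937
  u ← 3.797393 + (0.55/2)·(3.759156 + 6.830937) = 6.709669
u(1.1) ≈ 6.7097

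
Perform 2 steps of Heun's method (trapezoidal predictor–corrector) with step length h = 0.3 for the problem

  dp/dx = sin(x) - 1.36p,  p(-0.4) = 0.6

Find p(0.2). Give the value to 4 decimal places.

0.2610

Heun: k1 = f(x_n, p_n); k2 = f(x_n + h, p_n + h·k1); p_{n+1} = p_n + (h/2)·(k1 + k2).
x=-0.400000, p=0.600000:
  k1 = f(-0.400000, 0.600000) = -1.205418
  k2 = f(-0.100000, 0.238374) = -0.424023
  p ← 0.600000 + (0.3/2)·(-1.205418 + (-0.424023)) = 0.355584
x=-0.100000, p=0.355584:
  k1 = f(-0.100000, 0.355584) = -0.583427
  k2 = f(0.200000, 0.180556) = -0.046886
  p ← 0.355584 + (0.3/2)·(-0.583427 + (-0.046886)) = 0.261037
p(0.2) ≈ 0.2610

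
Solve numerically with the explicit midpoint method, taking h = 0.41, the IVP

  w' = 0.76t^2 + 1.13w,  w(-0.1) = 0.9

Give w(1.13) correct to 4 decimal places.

Midpoint: k1 = f(t_n, w_n); k2 = f(t_n + h/2, w_n + (h/2)·k1); w_{n+1} = w_n + h·k2.
t=-0.100000, w=0.900000:
  k1 = f(-0.100000, 0.900000) = 1.024600
  k2 = f(0.105000, 1.110043) = 1.262728
  w ← 0.900000 + 0.41·1.262728 = 1.417718
t=0.310000, w=1.417718:
  k1 = f(0.310000, 1.417718) = 1.675058
  k2 = f(0.515000, 1.761105) = 2.191620
  w ← 1.417718 + 0.41·2.191620 = 2.316282
t=0.720000, w=2.316282:
  k1 = f(0.720000, 2.316282) = 3.011383
  k2 = f(0.925000, 2.933616) = 3.965261
  w ← 2.316282 + 0.41·3.965261 = 3.942039
w(1.13) ≈ 3.9420

3.9420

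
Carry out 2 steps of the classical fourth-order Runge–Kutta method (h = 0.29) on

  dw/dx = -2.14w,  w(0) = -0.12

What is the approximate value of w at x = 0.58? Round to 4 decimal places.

RK4: k1 = f(x_n, w_n); k2 = f(x_n + h/2, w_n + (h/2)·k1); k3 = f(x_n + h/2, w_n + (h/2)·k2); k4 = f(x_n + h, w_n + h·k3); w_{n+1} = w_n + (h/6)·(k1 + 2k2 + 2k3 + k4).
x=0.000000, w=-0.120000:
  k1 = f(0.000000, -0.120000) = 0.256800
  k2 = f(0.145000, -0.082764) = 0.177115
  k3 = f(0.145000, -0.094318) = 0.201841
  k4 = f(0.290000, -0.061466) = 0.131537
  w ← -0.120000 + (0.29/6)·(k1 + 2k2 + 2k3 + k4) = -0.064598
x=0.290000, w=-0.064598:
  k1 = f(0.290000, -0.064598) = 0.138240
  k2 = f(0.435000, -0.044553) = 0.095344
  k3 = f(0.435000, -0.050773) = 0.108654
  k4 = f(0.580000, -0.033088) = 0.070809
  w ← -0.064598 + (0.29/6)·(k1 + 2k2 + 2k3 + k4) = -0.034774
w(0.58) ≈ -0.0348

-0.0348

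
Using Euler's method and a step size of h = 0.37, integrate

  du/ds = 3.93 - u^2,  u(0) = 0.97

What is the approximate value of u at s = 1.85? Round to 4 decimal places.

1.9871

Euler: u_{n+1} = u_n + h·f(s_n, u_n).
s=0.000000, u=0.970000: f=2.989100 → u ← 0.970000 + 0.37·2.989100 = 2.075967
s=0.370000, u=2.075967: f=-0.379639 → u ← 2.075967 + 0.37·(-0.379639) = 1.935501
s=0.740000, u=1.935501: f=0.183838 → u ← 1.935501 + 0.37·0.183838 = 2.003520
s=1.110000, u=2.003520: f=-0.084094 → u ← 2.003520 + 0.37·(-0.084094) = 1.972406
s=1.480000, u=1.972406: f=0.039616 → u ← 1.972406 + 0.37·0.039616 = 1.987064
u(1.85) ≈ 1.9871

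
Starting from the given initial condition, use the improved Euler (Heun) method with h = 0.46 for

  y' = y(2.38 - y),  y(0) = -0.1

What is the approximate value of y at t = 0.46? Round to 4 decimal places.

Heun: k1 = f(t_n, y_n); k2 = f(t_n + h, y_n + h·k1); y_{n+1} = y_n + (h/2)·(k1 + k2).
t=0.000000, y=-0.100000:
  k1 = f(0.000000, -0.100000) = -0.248000
  k2 = f(0.460000, -0.214080) = -0.555341
  y ← -0.100000 + (0.46/2)·(-0.248000 + (-0.555341)) = -0.284768
y(0.46) ≈ -0.2848

-0.2848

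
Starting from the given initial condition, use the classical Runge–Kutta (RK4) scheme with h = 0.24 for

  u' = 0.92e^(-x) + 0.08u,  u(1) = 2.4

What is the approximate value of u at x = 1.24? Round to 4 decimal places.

RK4: k1 = f(x_n, u_n); k2 = f(x_n + h/2, u_n + (h/2)·k1); k3 = f(x_n + h/2, u_n + (h/2)·k2); k4 = f(x_n + h, u_n + h·k3); u_{n+1} = u_n + (h/6)·(k1 + 2k2 + 2k3 + k4).
x=1.000000, u=2.400000:
  k1 = f(1.000000, 2.400000) = 0.530449
  k2 = f(1.120000, 2.463654) = 0.497270
  k3 = f(1.120000, 2.459672) = 0.496951
  k4 = f(1.240000, 2.519268) = 0.467775
  u ← 2.400000 + (0.24/6)·(k1 + 2k2 + 2k3 + k4) = 2.519467
u(1.24) ≈ 2.5195

2.5195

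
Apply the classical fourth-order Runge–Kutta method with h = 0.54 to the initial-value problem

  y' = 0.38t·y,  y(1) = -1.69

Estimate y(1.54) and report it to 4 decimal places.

RK4: k1 = f(t_n, y_n); k2 = f(t_n + h/2, y_n + (h/2)·k1); k3 = f(t_n + h/2, y_n + (h/2)·k2); k4 = f(t_n + h, y_n + h·k3); y_{n+1} = y_n + (h/6)·(k1 + 2k2 + 2k3 + k4).
t=1.000000, y=-1.690000:
  k1 = f(1.000000, -1.690000) = -0.642200
  k2 = f(1.270000, -1.863394) = -0.899274
  k3 = f(1.270000, -1.932804) = -0.932771
  k4 = f(1.540000, -2.193696) = -1.283751
  y ← -1.690000 + (0.54/6)·(k1 + 2k2 + 2k3 + k4) = -2.193104
y(1.54) ≈ -2.1931

-2.1931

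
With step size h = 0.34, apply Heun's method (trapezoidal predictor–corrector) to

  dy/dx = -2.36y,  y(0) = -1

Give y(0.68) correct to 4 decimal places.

Heun: k1 = f(x_n, y_n); k2 = f(x_n + h, y_n + h·k1); y_{n+1} = y_n + (h/2)·(k1 + k2).
x=0.000000, y=-1.000000:
  k1 = f(0.000000, -1.000000) = 2.360000
  k2 = f(0.340000, -0.197600) = 0.466336
  y ← -1.000000 + (0.34/2)·(2.360000 + 0.466336) = -0.519523
x=0.340000, y=-0.519523:
  k1 = f(0.340000, -0.519523) = 1.226074
  k2 = f(0.680000, -0.102658) = 0.242272
  y ← -0.519523 + (0.34/2)·(1.226074 + 0.242272) = -0.269904
y(0.68) ≈ -0.2699

-0.2699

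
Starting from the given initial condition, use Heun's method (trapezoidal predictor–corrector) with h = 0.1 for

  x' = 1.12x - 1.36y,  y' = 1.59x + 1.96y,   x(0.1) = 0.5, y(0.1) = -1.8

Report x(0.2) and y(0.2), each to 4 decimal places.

0.8362, -2.0762

Heun on (x,y): k1 = f(t_n, state_n); k2 = f(t_n + h, state_n + h·k1); state_{n+1} = state_n + (h/2)·(k1 + k2).
0.100000: (0.500000, -1.800000)
  k1 = (3.008000, -2.733000)
  predictor → (0.800800, -2.073300)
  k2 = (3.716584, -2.790396)
  → (0.836229, -2.076170)
(x(0.2), y(0.2)) ≈ (0.8362, -2.0762)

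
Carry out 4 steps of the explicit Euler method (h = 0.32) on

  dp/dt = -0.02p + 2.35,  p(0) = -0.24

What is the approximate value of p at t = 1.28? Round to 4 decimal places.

Euler: p_{n+1} = p_n + h·f(t_n, p_n).
t=0.000000, p=-0.240000: f=2.354800 → p ← -0.240000 + 0.32·2.354800 = 0.513536
t=0.320000, p=0.513536: f=2.339729 → p ← 0.513536 + 0.32·2.339729 = 1.262249
t=0.640000, p=1.262249: f=2.324755 → p ← 1.262249 + 0.32·2.324755 = 2.006171
t=0.960000, p=2.006171: f=2.309877 → p ← 2.006171 + 0.32·2.309877 = 2.745331
p(1.28) ≈ 2.7453

2.7453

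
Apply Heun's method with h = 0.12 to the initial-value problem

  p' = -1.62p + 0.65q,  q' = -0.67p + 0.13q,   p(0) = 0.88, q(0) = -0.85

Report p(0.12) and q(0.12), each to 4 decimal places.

Heun on (p,q): k1 = f(s_n, state_n); k2 = f(s_n + h, state_n + h·k1); state_{n+1} = state_n + (h/2)·(k1 + k2).
0.000000: (0.880000, -0.850000)
  k1 = (-1.978100, -0.700100)
  predictor → (0.642628, -0.934012)
  k2 = (-1.648165, -0.551982)
  → (0.662424, -0.925125)
(p(0.12), q(0.12)) ≈ (0.6624, -0.9251)

0.6624, -0.9251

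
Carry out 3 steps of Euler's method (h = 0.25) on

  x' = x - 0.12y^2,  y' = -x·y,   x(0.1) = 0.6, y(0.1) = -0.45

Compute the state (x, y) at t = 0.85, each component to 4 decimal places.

Euler on (x,y): x_{n+1} = x_n + h·x', y_{n+1} = y_n + h·y'.
0.100000: (0.600000, -0.450000); f=(0.575700, 0.270000) → (0.743925, -0.382500)
0.350000: (0.743925, -0.382500); f=(0.726368, 0.284551) → (0.925517, -0.311362)
0.600000: (0.925517, -0.311362); f=(0.913883, 0.288171) → (1.153988, -0.239319)
(x(0.85), y(0.85)) ≈ (1.1540, -0.2393)

1.1540, -0.2393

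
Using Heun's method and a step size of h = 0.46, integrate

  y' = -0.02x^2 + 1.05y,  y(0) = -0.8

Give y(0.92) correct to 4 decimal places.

-2.0540

Heun: k1 = f(x_n, y_n); k2 = f(x_n + h, y_n + h·k1); y_{n+1} = y_n + (h/2)·(k1 + k2).
x=0.000000, y=-0.800000:
  k1 = f(0.000000, -0.800000) = -0.840000
  k2 = f(0.460000, -1.186400) = -1.249952
  y ← -0.800000 + (0.46/2)·(-0.840000 + (-1.249952)) = -1.280689
x=0.460000, y=-1.280689:
  k1 = f(0.460000, -1.280689) = -1.348955
  k2 = f(0.920000, -1.901208) = -2.013197
  y ← -1.280689 + (0.46/2)·(-1.348955 + (-2.013197)) = -2.053984
y(0.92) ≈ -2.0540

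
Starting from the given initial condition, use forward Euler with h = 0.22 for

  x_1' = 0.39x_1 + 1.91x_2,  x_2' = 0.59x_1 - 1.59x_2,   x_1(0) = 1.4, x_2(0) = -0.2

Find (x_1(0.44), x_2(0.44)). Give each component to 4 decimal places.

1.5810, 0.2200

Euler on (x_1,x_2): x_1_{n+1} = x_1_n + h·x_1', x_2_{n+1} = x_2_n + h·x_2'.
0.000000: (1.400000, -0.200000); f=(0.164000, 1.144000) → (1.436080, 0.051680)
0.220000: (1.436080, 0.051680); f=(0.658780, 0.765116) → (1.581012, 0.220006)
(x_1(0.44), x_2(0.44)) ≈ (1.5810, 0.2200)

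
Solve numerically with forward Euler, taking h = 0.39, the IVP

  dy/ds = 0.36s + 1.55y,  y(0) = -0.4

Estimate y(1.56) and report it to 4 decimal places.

Euler: y_{n+1} = y_n + h·f(s_n, y_n).
s=0.000000, y=-0.400000: f=-0.620000 → y ← -0.400000 + 0.39·(-0.620000) = -0.641800
s=0.390000, y=-0.641800: f=-0.854390 → y ← -0.641800 + 0.39·(-0.854390) = -0.975012
s=0.780000, y=-0.975012: f=-1.230469 → y ← -0.975012 + 0.39·(-1.230469) = -1.454895
s=1.170000, y=-1.454895: f=-1.833887 → y ← -1.454895 + 0.39·(-1.833887) = -2.170111
y(1.56) ≈ -2.1701

-2.1701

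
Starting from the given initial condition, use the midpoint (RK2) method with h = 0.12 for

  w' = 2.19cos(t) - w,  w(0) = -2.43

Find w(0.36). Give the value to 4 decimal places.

-1.0516

Midpoint: k1 = f(t_n, w_n); k2 = f(t_n + h/2, w_n + (h/2)·k1); w_{n+1} = w_n + h·k2.
t=0.000000, w=-2.430000:
  k1 = f(0.000000, -2.430000) = 4.620000
  k2 = f(0.060000, -2.152800) = 4.338859
  w ← -2.430000 + 0.12·4.338859 = -1.909337
t=0.120000, w=-1.909337:
  k1 = f(0.120000, -1.909337) = 4.083588
  k2 = f(0.180000, -1.664322) = 3.818939
  w ← -1.909337 + 0.12·3.818939 = -1.451064
t=0.240000, w=-1.451064:
  k1 = f(0.240000, -1.451064) = 3.578294
  k2 = f(0.300000, -1.236367) = 3.328553
  w ← -1.451064 + 0.12·3.328553 = -1.051638
w(0.36) ≈ -1.0516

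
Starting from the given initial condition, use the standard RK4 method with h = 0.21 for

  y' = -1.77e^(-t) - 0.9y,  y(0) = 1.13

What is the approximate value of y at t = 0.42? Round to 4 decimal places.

RK4: k1 = f(t_n, y_n); k2 = f(t_n + h/2, y_n + (h/2)·k1); k3 = f(t_n + h/2, y_n + (h/2)·k2); k4 = f(t_n + h, y_n + h·k3); y_{n+1} = y_n + (h/6)·(k1 + 2k2 + 2k3 + k4).
t=0.000000, y=1.130000:
  k1 = f(0.000000, 1.130000) = -2.787000
  k2 = f(0.105000, 0.837365) = -2.347203
  k3 = f(0.105000, 0.883544) = -2.388764
  k4 = f(0.210000, 0.628360) = -2.000258
  y ← 1.130000 + (0.21/6)·(k1 + 2k2 + 2k3 + k4) = 0.630928
t=0.210000, y=0.630928:
  k1 = f(0.210000, 0.630928) = -2.002570
  k2 = f(0.315000, 0.420659) = -1.670319
  k3 = f(0.315000, 0.455545) = -1.701717
  k4 = f(0.420000, 0.273568) = -1.409184
  y ← 0.630928 + (0.21/6)·(k1 + 2k2 + 2k3 + k4) = 0.275474
y(0.42) ≈ 0.2755

0.2755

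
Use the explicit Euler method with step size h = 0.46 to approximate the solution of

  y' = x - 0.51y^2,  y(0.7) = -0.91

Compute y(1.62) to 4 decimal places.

-0.3922

Euler: y_{n+1} = y_n + h·f(x_n, y_n).
x=0.700000, y=-0.910000: f=0.277669 → y ← -0.910000 + 0.46·0.277669 = -0.782272
x=1.160000, y=-0.782272: f=0.847906 → y ← -0.782272 + 0.46·0.847906 = -0.392236
y(1.62) ≈ -0.3922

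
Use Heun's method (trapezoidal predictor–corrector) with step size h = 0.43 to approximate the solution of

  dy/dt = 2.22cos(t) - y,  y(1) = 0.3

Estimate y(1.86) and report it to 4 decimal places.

0.1755

Heun: k1 = f(t_n, y_n); k2 = f(t_n + h, y_n + h·k1); y_{n+1} = y_n + (h/2)·(k1 + k2).
t=1.000000, y=0.300000:
  k1 = f(1.000000, 0.300000) = 0.899471
  k2 = f(1.430000, 0.686773) = -0.375236
  y ← 0.300000 + (0.43/2)·(0.899471 + (-0.375236)) = 0.412710
t=1.430000, y=0.412710:
  k1 = f(1.430000, 0.412710) = -0.101174
  k2 = f(1.860000, 0.369206) = -1.002325
  y ← 0.412710 + (0.43/2)·(-0.101174 + (-1.002325)) = 0.175458
y(1.86) ≈ 0.1755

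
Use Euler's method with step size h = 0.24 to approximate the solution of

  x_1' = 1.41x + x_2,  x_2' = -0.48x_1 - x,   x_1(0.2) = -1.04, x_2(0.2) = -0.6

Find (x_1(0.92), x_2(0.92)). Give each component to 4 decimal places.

-0.9853, -0.5423

Euler on (x_1,x_2): x_1_{n+1} = x_1_n + h·x_1', x_2_{n+1} = x_2_n + h·x_2'.
0.200000: (-1.040000, -0.600000); f=(-0.318000, 0.299200) → (-1.116320, -0.528192)
0.440000: (-1.116320, -0.528192); f=(0.092208, 0.095834) → (-1.094190, -0.505192)
0.680000: (-1.094190, -0.505192); f=(0.453608, -0.154789) → (-0.985324, -0.542341)
(x_1(0.92), x_2(0.92)) ≈ (-0.9853, -0.5423)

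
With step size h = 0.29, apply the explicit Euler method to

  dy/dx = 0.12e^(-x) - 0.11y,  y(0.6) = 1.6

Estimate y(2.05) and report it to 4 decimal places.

1.4141

Euler: y_{n+1} = y_n + h·f(x_n, y_n).
x=0.600000, y=1.600000: f=-0.110143 → y ← 1.600000 + 0.29·(-0.110143) = 1.568059
x=0.890000, y=1.568059: f=-0.123208 → y ← 1.568059 + 0.29·(-0.123208) = 1.532328
x=1.180000, y=1.532328: f=-0.131683 → y ← 1.532328 + 0.29·(-0.131683) = 1.494140
x=1.470000, y=1.494140: f=-0.136764 → y ← 1.494140 + 0.29·(-0.136764) = 1.454479
x=1.760000, y=1.454479: f=-0.139347 → y ← 1.454479 + 0.29·(-0.139347) = 1.414068
y(2.05) ≈ 1.4141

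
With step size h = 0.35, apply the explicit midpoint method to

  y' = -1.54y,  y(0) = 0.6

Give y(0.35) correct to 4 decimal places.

0.3638

Midpoint: k1 = f(x_n, y_n); k2 = f(x_n + h/2, y_n + (h/2)·k1); y_{n+1} = y_n + h·k2.
x=0.000000, y=0.600000:
  k1 = f(0.000000, 0.600000) = -0.924000
  k2 = f(0.175000, 0.438300) = -0.674982
  y ← 0.600000 + 0.35·(-0.674982) = 0.363756
y(0.35) ≈ 0.3638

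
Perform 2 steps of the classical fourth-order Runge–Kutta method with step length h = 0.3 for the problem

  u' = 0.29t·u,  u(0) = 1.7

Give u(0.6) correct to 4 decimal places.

1.7911

RK4: k1 = f(t_n, u_n); k2 = f(t_n + h/2, u_n + (h/2)·k1); k3 = f(t_n + h/2, u_n + (h/2)·k2); k4 = f(t_n + h, u_n + h·k3); u_{n+1} = u_n + (h/6)·(k1 + 2k2 + 2k3 + k4).
t=0.000000, u=1.700000:
  k1 = f(0.000000, 1.700000) = 0.000000
  k2 = f(0.150000, 1.700000) = 0.073950
  k3 = f(0.150000, 1.711092) = 0.074433
  k4 = f(0.300000, 1.722330) = 0.149843
  u ← 1.700000 + (0.3/6)·(k1 + 2k2 + 2k3 + k4) = 1.722330
t=0.300000, u=1.722330:
  k1 = f(0.300000, 1.722330) = 0.149843
  k2 = f(0.450000, 1.744807) = 0.227697
  k3 = f(0.450000, 1.756485) = 0.229221
  k4 = f(0.600000, 1.791097) = 0.311651
  u ← 1.722330 + (0.3/6)·(k1 + 2k2 + 2k3 + k4) = 1.791097
u(0.6) ≈ 1.7911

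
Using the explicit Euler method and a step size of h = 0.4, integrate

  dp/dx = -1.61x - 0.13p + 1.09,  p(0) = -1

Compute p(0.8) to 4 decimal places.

-0.3070

Euler: p_{n+1} = p_n + h·f(x_n, p_n).
x=0.000000, p=-1.000000: f=1.220000 → p ← -1.000000 + 0.4·1.220000 = -0.512000
x=0.400000, p=-0.512000: f=0.512560 → p ← -0.512000 + 0.4·0.512560 = -0.306976
p(0.8) ≈ -0.3070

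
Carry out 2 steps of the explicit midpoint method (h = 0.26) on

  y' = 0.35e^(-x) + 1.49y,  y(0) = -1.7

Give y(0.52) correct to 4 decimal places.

-3.4180

Midpoint: k1 = f(x_n, y_n); k2 = f(x_n + h/2, y_n + (h/2)·k1); y_{n+1} = y_n + h·k2.
x=0.000000, y=-1.700000:
  k1 = f(0.000000, -1.700000) = -2.183000
  k2 = f(0.130000, -1.983790) = -2.648514
  y ← -1.700000 + 0.26·(-2.648514) = -2.388614
x=0.260000, y=-2.388614:
  k1 = f(0.260000, -2.388614) = -3.289166
  k2 = f(0.390000, -2.816205) = -3.959176
  y ← -2.388614 + 0.26·(-3.959176) = -3.417999
y(0.52) ≈ -3.4180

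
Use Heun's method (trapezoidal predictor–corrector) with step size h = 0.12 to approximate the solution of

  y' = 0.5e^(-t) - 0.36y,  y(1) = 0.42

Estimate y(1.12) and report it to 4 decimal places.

0.4226

Heun: k1 = f(t_n, y_n); k2 = f(t_n + h, y_n + h·k1); y_{n+1} = y_n + (h/2)·(k1 + k2).
t=1.000000, y=0.420000:
  k1 = f(1.000000, 0.420000) = 0.032740
  k2 = f(1.120000, 0.423929) = 0.010526
  y ← 0.420000 + (0.12/2)·(0.032740 + 0.010526) = 0.422596
y(1.12) ≈ 0.4226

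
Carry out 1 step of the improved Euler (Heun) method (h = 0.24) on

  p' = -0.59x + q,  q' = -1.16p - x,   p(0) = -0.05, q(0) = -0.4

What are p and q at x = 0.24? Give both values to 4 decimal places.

-0.1613, -0.4015

Heun on (p,q): k1 = f(x_n, state_n); k2 = f(x_n + h, state_n + h·k1); state_{n+1} = state_n + (h/2)·(k1 + k2).
0.000000: (-0.050000, -0.400000)
  k1 = (-0.400000, 0.058000)
  predictor → (-0.146000, -0.386080)
  k2 = (-0.527680, -0.070640)
  → (-0.161322, -0.401517)
(p(0.24), q(0.24)) ≈ (-0.1613, -0.4015)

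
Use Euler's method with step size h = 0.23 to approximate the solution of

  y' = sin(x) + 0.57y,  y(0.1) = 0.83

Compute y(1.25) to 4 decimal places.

2.2192

Euler: y_{n+1} = y_n + h·f(x_n, y_n).
x=0.100000, y=0.830000: f=0.572933 → y ← 0.830000 + 0.23·0.572933 = 0.961775
x=0.330000, y=0.961775: f=0.872255 → y ← 0.961775 + 0.23·0.872255 = 1.162393
x=0.560000, y=1.162393: f=1.193750 → y ← 1.162393 + 0.23·1.193750 = 1.436956
x=0.790000, y=1.436956: f=1.529418 → y ← 1.436956 + 0.23·1.529418 = 1.788722
x=1.020000, y=1.788722: f=1.871680 → y ← 1.788722 + 0.23·1.871680 = 2.219208
y(1.25) ≈ 2.2192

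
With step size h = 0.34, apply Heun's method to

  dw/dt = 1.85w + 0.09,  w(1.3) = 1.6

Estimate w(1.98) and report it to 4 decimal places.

Heun: k1 = f(t_n, w_n); k2 = f(t_n + h, w_n + h·k1); w_{n+1} = w_n + (h/2)·(k1 + k2).
t=1.300000, w=1.600000:
  k1 = f(1.300000, 1.600000) = 3.050000
  k2 = f(1.640000, 2.637000) = 4.968450
  w ← 1.600000 + (0.34/2)·(3.050000 + 4.968450) = 2.963137
t=1.640000, w=2.963137:
  k1 = f(1.640000, 2.963137) = 5.571803
  k2 = f(1.980000, 4.857549) = 9.076466
  w ← 2.963137 + (0.34/2)·(5.571803 + 9.076466) = 5.453342
w(1.98) ≈ 5.4533

5.4533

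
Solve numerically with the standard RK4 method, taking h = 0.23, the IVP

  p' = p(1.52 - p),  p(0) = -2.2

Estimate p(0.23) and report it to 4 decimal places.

-7.5475

RK4: k1 = f(t_n, p_n); k2 = f(t_n + h/2, p_n + (h/2)·k1); k3 = f(t_n + h/2, p_n + (h/2)·k2); k4 = f(t_n + h, p_n + h·k3); p_{n+1} = p_n + (h/6)·(k1 + 2k2 + 2k3 + k4).
t=0.000000, p=-2.200000:
  k1 = f(0.000000, -2.200000) = -8.184000
  k2 = f(0.115000, -3.141160) = -14.641449
  k3 = f(0.115000, -3.883767) = -20.986969
  k4 = f(0.230000, -7.027003) = -60.059813
  p ← -2.200000 + (0.23/6)·(k1 + 2k2 + 2k3 + k4) = -7.547525
p(0.23) ≈ -7.5475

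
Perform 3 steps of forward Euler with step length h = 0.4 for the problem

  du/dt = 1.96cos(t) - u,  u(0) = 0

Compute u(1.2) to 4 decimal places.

Euler: u_{n+1} = u_n + h·f(t_n, u_n).
t=0.000000, u=0.000000: f=1.960000 → u ← 0.000000 + 0.4·1.960000 = 0.784000
t=0.400000, u=0.784000: f=1.021280 → u ← 0.784000 + 0.4·1.021280 = 1.192512
t=0.800000, u=1.192512: f=0.173033 → u ← 1.192512 + 0.4·0.173033 = 1.261725
u(1.2) ≈ 1.2617

1.2617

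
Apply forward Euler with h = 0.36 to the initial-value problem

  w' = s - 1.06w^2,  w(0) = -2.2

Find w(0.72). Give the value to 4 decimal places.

-10.1671

Euler: w_{n+1} = w_n + h·f(s_n, w_n).
s=0.000000, w=-2.200000: f=-5.130400 → w ← -2.200000 + 0.36·(-5.130400) = -4.046944
s=0.360000, w=-4.046944: f=-17.000421 → w ← -4.046944 + 0.36·(-17.000421) = -10.167096
w(0.72) ≈ -10.1671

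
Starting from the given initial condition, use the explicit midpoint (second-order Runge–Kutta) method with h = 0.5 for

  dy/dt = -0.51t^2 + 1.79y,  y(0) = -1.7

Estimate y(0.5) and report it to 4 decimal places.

-3.9183

Midpoint: k1 = f(t_n, y_n); k2 = f(t_n + h/2, y_n + (h/2)·k1); y_{n+1} = y_n + h·k2.
t=0.000000, y=-1.700000:
  k1 = f(0.000000, -1.700000) = -3.043000
  k2 = f(0.250000, -2.460750) = -4.436618
  y ← -1.700000 + 0.5·(-4.436618) = -3.918309
y(0.5) ≈ -3.9183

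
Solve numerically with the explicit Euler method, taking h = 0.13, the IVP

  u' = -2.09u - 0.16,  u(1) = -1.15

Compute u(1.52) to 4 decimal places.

-0.3786

Euler: u_{n+1} = u_n + h·f(x_n, u_n).
x=1.000000, u=-1.150000: f=2.243500 → u ← -1.150000 + 0.13·2.243500 = -0.858345
x=1.130000, u=-0.858345: f=1.633941 → u ← -0.858345 + 0.13·1.633941 = -0.645933
x=1.260000, u=-0.645933: f=1.189999 → u ← -0.645933 + 0.13·1.189999 = -0.491233
x=1.390000, u=-0.491233: f=0.866676 → u ← -0.491233 + 0.13·0.866676 = -0.378565
u(1.52) ≈ -0.3786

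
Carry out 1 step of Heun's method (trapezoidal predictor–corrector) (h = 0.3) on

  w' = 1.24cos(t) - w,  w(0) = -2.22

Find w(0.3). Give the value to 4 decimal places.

Heun: k1 = f(t_n, w_n); k2 = f(t_n + h, w_n + h·k1); w_{n+1} = w_n + (h/2)·(k1 + k2).
t=0.000000, w=-2.220000:
  k1 = f(0.000000, -2.220000) = 3.460000
  k2 = f(0.300000, -1.182000) = 2.366617
  w ← -2.220000 + (0.3/2)·(3.460000 + 2.366617) = -1.346007
w(0.3) ≈ -1.3460

-1.3460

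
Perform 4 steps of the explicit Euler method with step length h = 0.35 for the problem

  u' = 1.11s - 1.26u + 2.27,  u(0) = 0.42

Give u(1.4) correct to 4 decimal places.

2.2691

Euler: u_{n+1} = u_n + h·f(s_n, u_n).
s=0.000000, u=0.420000: f=1.740800 → u ← 0.420000 + 0.35·1.740800 = 1.029280
s=0.350000, u=1.029280: f=1.361607 → u ← 1.029280 + 0.35·1.361607 = 1.505843
s=0.700000, u=1.505843: f=1.149638 → u ← 1.505843 + 0.35·1.149638 = 1.908216
s=1.050000, u=1.908216: f=1.031148 → u ← 1.908216 + 0.35·1.031148 = 2.269118
u(1.4) ≈ 2.2691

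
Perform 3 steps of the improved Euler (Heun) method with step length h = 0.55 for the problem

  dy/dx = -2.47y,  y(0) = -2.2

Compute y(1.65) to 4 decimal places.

-0.3952

Heun: k1 = f(x_n, y_n); k2 = f(x_n + h, y_n + h·k1); y_{n+1} = y_n + (h/2)·(k1 + k2).
x=0.000000, y=-2.200000:
  k1 = f(0.000000, -2.200000) = 5.434000
  k2 = f(0.550000, 0.788700) = -1.948089
  y ← -2.200000 + (0.55/2)·(5.434000 + (-1.948089)) = -1.241374
x=0.550000, y=-1.241374:
  k1 = f(0.550000, -1.241374) = 3.066195
  k2 = f(1.100000, 0.445033) = -1.099231
  y ← -1.241374 + (0.55/2)·(3.066195 + (-1.099231)) = -0.700459
x=1.100000, y=-0.700459:
  k1 = f(1.100000, -0.700459) = 1.730135
  k2 = f(1.650000, 0.251115) = -0.620253
  y ← -0.700459 + (0.55/2)·(1.730135 + (-0.620253)) = -0.395242
y(1.65) ≈ -0.3952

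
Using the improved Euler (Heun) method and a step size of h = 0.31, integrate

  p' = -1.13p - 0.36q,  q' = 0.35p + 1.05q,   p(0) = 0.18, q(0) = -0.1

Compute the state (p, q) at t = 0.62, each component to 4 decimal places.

0.1102, -0.1471

Heun on (p,q): k1 = f(t_n, state_n); k2 = f(t_n + h, state_n + h·k1); state_{n+1} = state_n + (h/2)·(k1 + k2).
0.000000: (0.180000, -0.100000)
  k1 = (-0.167400, -0.042000)
  predictor → (0.128106, -0.113020)
  k2 = (-0.104073, -0.073834)
  → (0.137922, -0.117954)
0.310000: (0.137922, -0.117954)
  k1 = (-0.113388, -0.075579)
  predictor → (0.102771, -0.141384)
  k2 = (-0.065234, -0.112483)
  → (0.110235, -0.147104)
(p(0.62), q(0.62)) ≈ (0.1102, -0.1471)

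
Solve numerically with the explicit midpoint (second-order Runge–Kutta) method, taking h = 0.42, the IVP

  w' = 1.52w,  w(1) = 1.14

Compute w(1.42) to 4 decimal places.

Midpoint: k1 = f(t_n, w_n); k2 = f(t_n + h/2, w_n + (h/2)·k1); w_{n+1} = w_n + h·k2.
t=1.000000, w=1.140000:
  k1 = f(1.000000, 1.140000) = 1.732800
  k2 = f(1.210000, 1.503888) = 2.285910
  w ← 1.140000 + 0.42·2.285910 = 2.100082
w(1.42) ≈ 2.1001

2.1001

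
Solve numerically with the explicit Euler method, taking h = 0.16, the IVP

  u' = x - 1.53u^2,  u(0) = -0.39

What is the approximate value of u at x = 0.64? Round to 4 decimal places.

Euler: u_{n+1} = u_n + h·f(x_n, u_n).
x=0.000000, u=-0.390000: f=-0.232713 → u ← -0.390000 + 0.16·(-0.232713) = -0.427234
x=0.160000, u=-0.427234: f=-0.119269 → u ← -0.427234 + 0.16·(-0.119269) = -0.446317
x=0.320000, u=-0.446317: f=0.015226 → u ← -0.446317 + 0.16·0.015226 = -0.443881
x=0.480000, u=-0.443881: f=0.178543 → u ← -0.443881 + 0.16·0.178543 = -0.415314
u(0.64) ≈ -0.4153

-0.4153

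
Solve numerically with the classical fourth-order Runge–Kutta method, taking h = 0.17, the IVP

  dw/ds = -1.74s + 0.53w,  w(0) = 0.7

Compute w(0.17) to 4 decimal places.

0.7401

RK4: k1 = f(s_n, w_n); k2 = f(s_n + h/2, w_n + (h/2)·k1); k3 = f(s_n + h/2, w_n + (h/2)·k2); k4 = f(s_n + h, w_n + h·k3); w_{n+1} = w_n + (h/6)·(k1 + 2k2 + 2k3 + k4).
s=0.000000, w=0.700000:
  k1 = f(0.000000, 0.700000) = 0.371000
  k2 = f(0.085000, 0.731535) = 0.239814
  k3 = f(0.085000, 0.720384) = 0.233904
  k4 = f(0.170000, 0.739764) = 0.096275
  w ← 0.700000 + (0.17/6)·(k1 + 2k2 + 2k3 + k4) = 0.740083
w(0.17) ≈ 0.7401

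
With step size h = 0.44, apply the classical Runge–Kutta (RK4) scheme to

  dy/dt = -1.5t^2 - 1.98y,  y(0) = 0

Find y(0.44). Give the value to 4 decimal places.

RK4: k1 = f(t_n, y_n); k2 = f(t_n + h/2, y_n + (h/2)·k1); k3 = f(t_n + h/2, y_n + (h/2)·k2); k4 = f(t_n + h, y_n + h·k3); y_{n+1} = y_n + (h/6)·(k1 + 2k2 + 2k3 + k4).
t=0.000000, y=0.000000:
  k1 = f(0.000000, 0.000000) = 0.000000
  k2 = f(0.220000, 0.000000) = -0.072600
  k3 = f(0.220000, -0.015972) = -0.040975
  k4 = f(0.440000, -0.018029) = -0.254702
  y ← 0.000000 + (0.44/6)·(k1 + 2k2 + 2k3 + k4) = -0.035336
y(0.44) ≈ -0.0353

-0.0353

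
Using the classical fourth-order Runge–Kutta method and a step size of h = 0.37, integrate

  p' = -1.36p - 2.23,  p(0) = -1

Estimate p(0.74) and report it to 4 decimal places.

RK4: k1 = f(s_n, p_n); k2 = f(s_n + h/2, p_n + (h/2)·k1); k3 = f(s_n + h/2, p_n + (h/2)·k2); k4 = f(s_n + h, p_n + h·k3); p_{n+1} = p_n + (h/6)·(k1 + 2k2 + 2k3 + k4).
s=0.000000, p=-1.000000:
  k1 = f(0.000000, -1.000000) = -0.870000
  k2 = f(0.185000, -1.160950) = -0.651108
  k3 = f(0.185000, -1.120455) = -0.706181
  k4 = f(0.370000, -1.261287) = -0.514650
  p ← -1.000000 + (0.37/6)·(k1 + 2k2 + 2k3 + k4) = -1.252786
s=0.370000, p=-1.252786:
  k1 = f(0.370000, -1.252786) = -0.526211
  k2 = f(0.555000, -1.350135) = -0.393817
  k3 = f(0.555000, -1.325642) = -0.427127
  k4 = f(0.740000, -1.410823) = -0.311281
  p ← -1.252786 + (0.37/6)·(k1 + 2k2 + 2k3 + k4) = -1.405681
p(0.74) ≈ -1.4057

-1.4057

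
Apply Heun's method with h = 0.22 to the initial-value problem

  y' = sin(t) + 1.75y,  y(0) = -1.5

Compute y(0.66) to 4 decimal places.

-4.3594

Heun: k1 = f(t_n, y_n); k2 = f(t_n + h, y_n + h·k1); y_{n+1} = y_n + (h/2)·(k1 + k2).
t=0.000000, y=-1.500000:
  k1 = f(0.000000, -1.500000) = -2.625000
  k2 = f(0.220000, -2.077500) = -3.417395
  y ← -1.500000 + (0.22/2)·(-2.625000 + (-3.417395)) = -2.164663
t=0.220000, y=-2.164663:
  k1 = f(0.220000, -2.164663) = -3.569931
  k2 = f(0.440000, -2.950048) = -4.736645
  y ← -2.164663 + (0.22/2)·(-3.569931 + (-4.736645)) = -3.078387
t=0.440000, y=-3.078387:
  k1 = f(0.440000, -3.078387) = -4.961238
  k2 = f(0.660000, -4.169859) = -6.684137
  y ← -3.078387 + (0.22/2)·(-4.961238 + (-6.684137)) = -4.359378
y(0.66) ≈ -4.3594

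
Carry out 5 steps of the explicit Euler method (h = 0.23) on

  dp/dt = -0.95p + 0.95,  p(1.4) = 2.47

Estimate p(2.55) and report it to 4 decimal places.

Euler: p_{n+1} = p_n + h·f(t_n, p_n).
t=1.400000, p=2.470000: f=-1.396500 → p ← 2.470000 + 0.23·(-1.396500) = 2.148805
t=1.630000, p=2.148805: f=-1.091365 → p ← 2.148805 + 0.23·(-1.091365) = 1.897791
t=1.860000, p=1.897791: f=-0.852902 → p ← 1.897791 + 0.23·(-0.852902) = 1.701624
t=2.090000, p=1.701624: f=-0.666543 → p ← 1.701624 + 0.23·(-0.666543) = 1.548319
t=2.320000, p=1.548319: f=-0.520903 → p ← 1.548319 + 0.23·(-0.520903) = 1.428511
p(2.55) ≈ 1.4285

1.4285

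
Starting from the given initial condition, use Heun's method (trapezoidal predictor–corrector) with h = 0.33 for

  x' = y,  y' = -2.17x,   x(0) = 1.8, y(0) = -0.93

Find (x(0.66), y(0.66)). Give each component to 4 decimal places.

0.4331, -2.7768

Heun on (x,y): k1 = f(t_n, state_n); k2 = f(t_n + h, state_n + h·k1); state_{n+1} = state_n + (h/2)·(k1 + k2).
0.000000: (1.800000, -0.930000)
  k1 = (-0.930000, -3.906000)
  predictor → (1.493100, -2.218980)
  k2 = (-2.218980, -3.240027)
  → (1.280418, -2.109094)
0.330000: (1.280418, -2.109094)
  k1 = (-2.109094, -2.778508)
  predictor → (0.584417, -3.026002)
  k2 = (-3.026002, -1.268185)
  → (0.433127, -2.776799)
(x(0.66), y(0.66)) ≈ (0.4331, -2.7768)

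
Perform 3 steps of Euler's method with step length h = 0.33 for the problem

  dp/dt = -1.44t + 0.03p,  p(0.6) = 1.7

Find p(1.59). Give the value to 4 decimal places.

Euler: p_{n+1} = p_n + h·f(t_n, p_n).
t=0.600000, p=1.700000: f=-0.813000 → p ← 1.700000 + 0.33·(-0.813000) = 1.431710
t=0.930000, p=1.431710: f=-1.296249 → p ← 1.431710 + 0.33·(-1.296249) = 1.003948
t=1.260000, p=1.003948: f=-1.784282 → p ← 1.003948 + 0.33·(-1.784282) = 0.415135
p(1.59) ≈ 0.4151

0.4151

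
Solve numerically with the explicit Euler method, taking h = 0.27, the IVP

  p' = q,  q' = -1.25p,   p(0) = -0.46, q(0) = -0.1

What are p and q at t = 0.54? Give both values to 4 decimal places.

Euler on (p,q): p_{n+1} = p_n + h·p', q_{n+1} = q_n + h·q'.
0.000000: (-0.460000, -0.100000); f=(-0.100000, 0.575000) → (-0.487000, 0.055250)
0.270000: (-0.487000, 0.055250); f=(0.055250, 0.608750) → (-0.472083, 0.219613)
(p(0.54), q(0.54)) ≈ (-0.4721, 0.2196)

-0.4721, 0.2196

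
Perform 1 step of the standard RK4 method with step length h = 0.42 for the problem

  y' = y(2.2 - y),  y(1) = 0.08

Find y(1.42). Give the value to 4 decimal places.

RK4: k1 = f(x_n, y_n); k2 = f(x_n + h/2, y_n + (h/2)·k1); k3 = f(x_n + h/2, y_n + (h/2)·k2); k4 = f(x_n + h, y_n + h·k3); y_{n+1} = y_n + (h/6)·(k1 + 2k2 + 2k3 + k4).
x=1.000000, y=0.080000:
  k1 = f(1.000000, 0.080000) = 0.169600
  k2 = f(1.210000, 0.115616) = 0.240988
  k3 = f(1.210000, 0.130608) = 0.270278
  k4 = f(1.420000, 0.193517) = 0.388288
  y ← 0.080000 + (0.42/6)·(k1 + 2k2 + 2k3 + k4) = 0.190629
y(1.42) ≈ 0.1906

0.1906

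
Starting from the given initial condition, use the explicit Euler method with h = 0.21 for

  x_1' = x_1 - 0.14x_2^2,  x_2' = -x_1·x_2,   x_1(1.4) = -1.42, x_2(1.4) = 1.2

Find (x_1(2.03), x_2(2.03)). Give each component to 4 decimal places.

-2.7978, 3.1203

Euler on (x_1,x_2): x_1_{n+1} = x_1_n + h·x_1', x_2_{n+1} = x_2_n + h·x_2'.
1.400000: (-1.420000, 1.200000); f=(-1.621600, 1.704000) → (-1.760536, 1.557840)
1.610000: (-1.760536, 1.557840); f=(-2.100297, 2.742633) → (-2.201598, 2.133793)
1.820000: (-2.201598, 2.133793); f=(-2.839029, 4.697755) → (-2.797794, 3.120322)
(x_1(2.03), x_2(2.03)) ≈ (-2.7978, 3.1203)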